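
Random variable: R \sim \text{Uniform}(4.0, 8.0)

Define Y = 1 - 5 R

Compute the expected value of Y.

For Y = -5R + 1:
E[Y] = -5 * E[R] + 1
E[R] = (4 + 8)/2 = 6
E[Y] = -5 * 6 + 1 = -29

-29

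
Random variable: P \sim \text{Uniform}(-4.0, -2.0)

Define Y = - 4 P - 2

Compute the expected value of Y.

For Y = -4P - 2:
E[Y] = -4 * E[P] - 2
E[P] = (-4 - 2)/2 = -3
E[Y] = -4 * (-3) - 2 = 10

10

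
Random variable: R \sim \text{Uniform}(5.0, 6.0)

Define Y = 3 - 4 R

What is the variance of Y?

For Y = aR + b: Var(Y) = a² * Var(R)
Var(R) = (6 - 5)^2/12 = 0.083333333
Var(Y) = (-4)² * 0.083333333 = 16 * 0.083333333 = 1.3333333

1.3333333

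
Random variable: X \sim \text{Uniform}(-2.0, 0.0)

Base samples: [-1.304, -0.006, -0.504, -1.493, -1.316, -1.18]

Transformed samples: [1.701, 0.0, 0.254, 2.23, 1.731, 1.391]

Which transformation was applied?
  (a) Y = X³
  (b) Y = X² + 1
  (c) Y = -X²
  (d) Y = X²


Checking option (d) Y = X²:
  X = -1.304 -> Y = 1.701 ✓
  X = -0.006 -> Y = 0.0 ✓
  X = -0.504 -> Y = 0.254 ✓
All samples match this transformation.

(d) X²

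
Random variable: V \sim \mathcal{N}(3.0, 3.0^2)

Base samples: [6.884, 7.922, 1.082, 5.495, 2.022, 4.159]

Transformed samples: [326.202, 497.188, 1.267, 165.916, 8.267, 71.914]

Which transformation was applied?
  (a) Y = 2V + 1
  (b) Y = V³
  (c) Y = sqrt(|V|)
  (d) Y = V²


Checking option (b) Y = V³:
  V = 6.884 -> Y = 326.202 ✓
  V = 7.922 -> Y = 497.188 ✓
  V = 1.082 -> Y = 1.267 ✓
All samples match this transformation.

(b) V³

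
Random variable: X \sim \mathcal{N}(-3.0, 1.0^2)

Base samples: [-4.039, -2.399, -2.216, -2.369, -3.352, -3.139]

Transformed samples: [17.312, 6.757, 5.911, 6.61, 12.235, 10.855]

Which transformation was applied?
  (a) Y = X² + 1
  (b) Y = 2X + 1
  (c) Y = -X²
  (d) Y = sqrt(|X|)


Checking option (a) Y = X² + 1:
  X = -4.039 -> Y = 17.312 ✓
  X = -2.399 -> Y = 6.757 ✓
  X = -2.216 -> Y = 5.911 ✓
All samples match this transformation.

(a) X² + 1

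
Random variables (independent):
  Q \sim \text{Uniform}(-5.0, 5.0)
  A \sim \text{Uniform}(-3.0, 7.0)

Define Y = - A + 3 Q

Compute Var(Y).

For independent RVs: Var(aX + bY) = a²Var(X) + b²Var(Y)
Var(Q) = 8.3333333
Var(A) = 8.3333333
Var(Y) = 3²*8.3333333 + (-1)²*8.3333333
= 9*8.3333333 + 1*8.3333333 = 83.333333

83.333333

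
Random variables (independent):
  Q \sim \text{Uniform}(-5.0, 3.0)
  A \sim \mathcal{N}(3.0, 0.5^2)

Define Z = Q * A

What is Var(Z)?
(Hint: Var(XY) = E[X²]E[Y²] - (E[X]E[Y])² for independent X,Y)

Var(XY) = E[X²]E[Y²] - (E[X]E[Y])²
E[Q] = -1, Var(Q) = 5.3333333
E[A] = 3, Var(A) = 0.25
E[Q²] = 5.3333333 + (-1)² = 6.3333333
E[A²] = 0.25 + 3² = 9.25
Var(Z) = 6.3333333*9.25 - (-1*3)²
= 58.583333 - 9 = 49.583333

49.583333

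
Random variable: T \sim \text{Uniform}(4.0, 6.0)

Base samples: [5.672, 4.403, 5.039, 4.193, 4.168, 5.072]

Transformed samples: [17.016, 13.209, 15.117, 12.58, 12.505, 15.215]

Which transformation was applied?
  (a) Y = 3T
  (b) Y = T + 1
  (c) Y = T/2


Checking option (a) Y = 3T:
  T = 5.672 -> Y = 17.016 ✓
  T = 4.403 -> Y = 13.209 ✓
  T = 5.039 -> Y = 15.117 ✓
All samples match this transformation.

(a) 3T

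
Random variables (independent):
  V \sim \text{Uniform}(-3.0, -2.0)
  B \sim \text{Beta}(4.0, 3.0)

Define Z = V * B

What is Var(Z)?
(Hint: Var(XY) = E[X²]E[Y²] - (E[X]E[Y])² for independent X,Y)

Var(XY) = E[X²]E[Y²] - (E[X]E[Y])²
E[V] = -2.5, Var(V) = 0.083333333
E[B] = 0.57142857, Var(B) = 0.030612245
E[V²] = 0.083333333 + (-2.5)² = 6.3333333
E[B²] = 0.030612245 + 0.57142857² = 0.35714286
Var(Z) = 6.3333333*0.35714286 - (-2.5*0.57142857)²
= 2.2619048 - 2.0408163 = 0.22108844

0.22108844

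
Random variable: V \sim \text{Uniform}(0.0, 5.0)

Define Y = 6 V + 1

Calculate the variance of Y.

For Y = aV + b: Var(Y) = a² * Var(V)
Var(V) = (5 - 0)^2/12 = 2.0833333
Var(Y) = 6² * 2.0833333 = 36 * 2.0833333 = 75

75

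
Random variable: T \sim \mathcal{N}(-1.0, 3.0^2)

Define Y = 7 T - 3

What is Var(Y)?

For Y = aT + b: Var(Y) = a² * Var(T)
Var(T) = 3.0^2 = 9
Var(Y) = 7² * 9 = 49 * 9 = 441

441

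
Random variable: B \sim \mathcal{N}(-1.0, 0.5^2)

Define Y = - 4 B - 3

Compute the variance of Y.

For Y = aB + b: Var(Y) = a² * Var(B)
Var(B) = 0.5^2 = 0.25
Var(Y) = (-4)² * 0.25 = 16 * 0.25 = 4

4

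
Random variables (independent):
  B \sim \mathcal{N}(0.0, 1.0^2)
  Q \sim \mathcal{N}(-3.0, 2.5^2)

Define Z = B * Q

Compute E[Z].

For independent RVs: E[XY] = E[X]*E[Y]
E[B] = 0
E[Q] = -3
E[Z] = 0 * (-3) = 0

0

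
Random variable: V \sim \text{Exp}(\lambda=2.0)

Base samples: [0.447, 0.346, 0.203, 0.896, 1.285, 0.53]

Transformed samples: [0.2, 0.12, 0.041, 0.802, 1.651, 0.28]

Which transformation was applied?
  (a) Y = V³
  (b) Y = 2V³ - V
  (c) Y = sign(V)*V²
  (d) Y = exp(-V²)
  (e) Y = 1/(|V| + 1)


Checking option (c) Y = sign(V)*V²:
  V = 0.447 -> Y = 0.2 ✓
  V = 0.346 -> Y = 0.12 ✓
  V = 0.203 -> Y = 0.041 ✓
All samples match this transformation.

(c) sign(V)*V²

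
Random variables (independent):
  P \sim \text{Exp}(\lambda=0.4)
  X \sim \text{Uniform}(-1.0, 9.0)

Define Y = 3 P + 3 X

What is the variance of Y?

For independent RVs: Var(aX + bY) = a²Var(X) + b²Var(Y)
Var(P) = 6.25
Var(X) = 8.3333333
Var(Y) = 3²*6.25 + 3²*8.3333333
= 9*6.25 + 9*8.3333333 = 131.25

131.25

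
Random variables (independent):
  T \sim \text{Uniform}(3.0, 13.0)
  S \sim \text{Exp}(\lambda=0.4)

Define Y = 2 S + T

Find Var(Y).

For independent RVs: Var(aX + bY) = a²Var(X) + b²Var(Y)
Var(T) = 8.3333333
Var(S) = 6.25
Var(Y) = 1²*8.3333333 + 2²*6.25
= 1*8.3333333 + 4*6.25 = 33.333333

33.333333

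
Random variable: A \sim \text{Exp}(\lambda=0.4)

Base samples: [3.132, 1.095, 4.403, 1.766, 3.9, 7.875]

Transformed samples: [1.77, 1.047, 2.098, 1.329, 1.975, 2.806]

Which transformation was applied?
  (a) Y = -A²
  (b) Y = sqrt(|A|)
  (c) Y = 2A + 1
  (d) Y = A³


Checking option (b) Y = sqrt(|A|):
  A = 3.132 -> Y = 1.77 ✓
  A = 1.095 -> Y = 1.047 ✓
  A = 4.403 -> Y = 2.098 ✓
All samples match this transformation.

(b) sqrt(|A|)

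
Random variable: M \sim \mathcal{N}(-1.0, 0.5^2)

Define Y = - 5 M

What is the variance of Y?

For Y = aM + b: Var(Y) = a² * Var(M)
Var(M) = 0.5^2 = 0.25
Var(Y) = (-5)² * 0.25 = 25 * 0.25 = 6.25

6.25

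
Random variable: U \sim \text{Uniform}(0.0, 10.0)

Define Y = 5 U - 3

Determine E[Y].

For Y = 5U - 3:
E[Y] = 5 * E[U] - 3
E[U] = (0 + 10)/2 = 5
E[Y] = 5 * 5 - 3 = 22

22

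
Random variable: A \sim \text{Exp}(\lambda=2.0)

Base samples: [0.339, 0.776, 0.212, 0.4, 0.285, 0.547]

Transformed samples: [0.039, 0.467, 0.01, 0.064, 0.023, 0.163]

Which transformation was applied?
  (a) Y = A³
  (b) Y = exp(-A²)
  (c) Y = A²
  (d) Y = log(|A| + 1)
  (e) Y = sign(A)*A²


Checking option (a) Y = A³:
  A = 0.339 -> Y = 0.039 ✓
  A = 0.776 -> Y = 0.467 ✓
  A = 0.212 -> Y = 0.01 ✓
All samples match this transformation.

(a) A³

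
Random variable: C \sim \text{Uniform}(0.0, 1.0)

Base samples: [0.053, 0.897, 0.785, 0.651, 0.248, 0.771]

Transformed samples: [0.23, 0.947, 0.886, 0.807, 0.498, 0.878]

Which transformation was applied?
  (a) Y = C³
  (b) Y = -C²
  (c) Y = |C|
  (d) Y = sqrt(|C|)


Checking option (d) Y = sqrt(|C|):
  C = 0.053 -> Y = 0.23 ✓
  C = 0.897 -> Y = 0.947 ✓
  C = 0.785 -> Y = 0.886 ✓
All samples match this transformation.

(d) sqrt(|C|)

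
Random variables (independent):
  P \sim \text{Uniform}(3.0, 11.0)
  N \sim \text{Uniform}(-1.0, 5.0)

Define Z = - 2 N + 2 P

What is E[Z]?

E[Z] = 2*E[P] - 2*E[N]
E[P] = 7
E[N] = 2
E[Z] = 2*7 - 2*2 = 10

10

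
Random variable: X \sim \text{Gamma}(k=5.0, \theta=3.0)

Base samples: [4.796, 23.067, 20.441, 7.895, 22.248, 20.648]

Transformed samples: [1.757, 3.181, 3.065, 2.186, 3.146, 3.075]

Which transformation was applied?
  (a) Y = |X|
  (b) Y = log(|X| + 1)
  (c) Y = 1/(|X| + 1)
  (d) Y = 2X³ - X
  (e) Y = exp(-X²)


Checking option (b) Y = log(|X| + 1):
  X = 4.796 -> Y = 1.757 ✓
  X = 23.067 -> Y = 3.181 ✓
  X = 20.441 -> Y = 3.065 ✓
All samples match this transformation.

(b) log(|X| + 1)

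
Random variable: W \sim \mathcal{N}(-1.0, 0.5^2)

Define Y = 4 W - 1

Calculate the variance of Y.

For Y = aW + b: Var(Y) = a² * Var(W)
Var(W) = 0.5^2 = 0.25
Var(Y) = 4² * 0.25 = 16 * 0.25 = 4

4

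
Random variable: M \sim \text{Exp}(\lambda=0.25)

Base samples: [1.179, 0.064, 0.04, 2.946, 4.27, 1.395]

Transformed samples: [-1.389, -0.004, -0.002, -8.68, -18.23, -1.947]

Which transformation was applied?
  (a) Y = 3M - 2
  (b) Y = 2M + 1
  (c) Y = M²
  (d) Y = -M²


Checking option (d) Y = -M²:
  M = 1.179 -> Y = -1.389 ✓
  M = 0.064 -> Y = -0.004 ✓
  M = 0.04 -> Y = -0.002 ✓
All samples match this transformation.

(d) -M²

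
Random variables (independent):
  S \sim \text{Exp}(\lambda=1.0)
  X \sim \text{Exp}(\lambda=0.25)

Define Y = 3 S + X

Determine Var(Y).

For independent RVs: Var(aX + bY) = a²Var(X) + b²Var(Y)
Var(S) = 1
Var(X) = 16
Var(Y) = 3²*1 + 1²*16
= 9*1 + 1*16 = 25

25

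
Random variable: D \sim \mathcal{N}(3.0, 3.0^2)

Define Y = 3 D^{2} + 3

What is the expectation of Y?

E[Y] = 3*E[D²] + 3
E[D] = 3
E[D²] = Var(D) + (E[D])² = 9 + 9 = 18
E[Y] = 3*18 + 3 = 57

57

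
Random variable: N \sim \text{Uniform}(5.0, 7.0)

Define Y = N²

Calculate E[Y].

E[N²] = Var(N) + (E[N])² = 0.33333333 + 36 = 36.333333

36.333333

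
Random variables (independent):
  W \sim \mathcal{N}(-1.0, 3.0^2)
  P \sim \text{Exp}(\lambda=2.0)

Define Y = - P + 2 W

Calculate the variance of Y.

For independent RVs: Var(aX + bY) = a²Var(X) + b²Var(Y)
Var(W) = 9
Var(P) = 0.25
Var(Y) = 2²*9 + (-1)²*0.25
= 4*9 + 1*0.25 = 36.25

36.25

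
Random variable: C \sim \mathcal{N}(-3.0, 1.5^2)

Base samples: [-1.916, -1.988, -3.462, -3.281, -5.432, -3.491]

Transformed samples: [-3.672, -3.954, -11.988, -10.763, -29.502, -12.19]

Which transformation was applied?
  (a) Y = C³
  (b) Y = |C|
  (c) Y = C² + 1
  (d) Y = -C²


Checking option (d) Y = -C²:
  C = -1.916 -> Y = -3.672 ✓
  C = -1.988 -> Y = -3.954 ✓
  C = -3.462 -> Y = -11.988 ✓
All samples match this transformation.

(d) -C²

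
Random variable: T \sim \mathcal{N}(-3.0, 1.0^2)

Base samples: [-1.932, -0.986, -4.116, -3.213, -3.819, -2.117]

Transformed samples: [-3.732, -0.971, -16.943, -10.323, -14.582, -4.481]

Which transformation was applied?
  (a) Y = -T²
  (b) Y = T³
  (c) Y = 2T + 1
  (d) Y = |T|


Checking option (a) Y = -T²:
  T = -1.932 -> Y = -3.732 ✓
  T = -0.986 -> Y = -0.971 ✓
  T = -4.116 -> Y = -16.943 ✓
All samples match this transformation.

(a) -T²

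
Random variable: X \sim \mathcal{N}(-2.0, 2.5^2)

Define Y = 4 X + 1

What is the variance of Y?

For Y = aX + b: Var(Y) = a² * Var(X)
Var(X) = 2.5^2 = 6.25
Var(Y) = 4² * 6.25 = 16 * 6.25 = 100

100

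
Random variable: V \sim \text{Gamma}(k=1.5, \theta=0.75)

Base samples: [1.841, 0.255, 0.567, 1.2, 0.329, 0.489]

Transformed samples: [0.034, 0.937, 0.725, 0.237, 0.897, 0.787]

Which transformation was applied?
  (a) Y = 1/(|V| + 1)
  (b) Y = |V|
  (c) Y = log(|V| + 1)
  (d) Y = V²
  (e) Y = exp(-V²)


Checking option (e) Y = exp(-V²):
  V = 1.841 -> Y = 0.034 ✓
  V = 0.255 -> Y = 0.937 ✓
  V = 0.567 -> Y = 0.725 ✓
All samples match this transformation.

(e) exp(-V²)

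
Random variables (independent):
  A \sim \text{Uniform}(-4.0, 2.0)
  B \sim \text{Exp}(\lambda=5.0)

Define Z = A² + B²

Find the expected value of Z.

E[Z] = E[A²] + E[B²]
E[A²] = Var(A) + E[A]² = 3 + 1 = 4
E[B²] = Var(B) + E[B]² = 0.04 + 0.04 = 0.08
E[Z] = 4 + 0.08 = 4.08

4.08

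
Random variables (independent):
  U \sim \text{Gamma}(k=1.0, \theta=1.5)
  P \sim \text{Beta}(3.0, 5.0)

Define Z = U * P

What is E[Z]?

For independent RVs: E[XY] = E[X]*E[Y]
E[U] = 1.5
E[P] = 0.375
E[Z] = 1.5 * 0.375 = 0.5625

0.5625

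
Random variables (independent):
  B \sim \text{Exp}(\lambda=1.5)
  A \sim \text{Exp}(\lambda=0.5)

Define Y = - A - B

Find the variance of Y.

For independent RVs: Var(aX + bY) = a²Var(X) + b²Var(Y)
Var(B) = 0.44444444
Var(A) = 4
Var(Y) = (-1)²*0.44444444 + (-1)²*4
= 1*0.44444444 + 1*4 = 4.4444444

4.4444444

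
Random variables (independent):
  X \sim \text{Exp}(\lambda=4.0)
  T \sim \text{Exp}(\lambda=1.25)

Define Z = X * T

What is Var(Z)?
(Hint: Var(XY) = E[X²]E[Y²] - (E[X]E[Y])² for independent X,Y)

Var(XY) = E[X²]E[Y²] - (E[X]E[Y])²
E[X] = 0.25, Var(X) = 0.0625
E[T] = 0.8, Var(T) = 0.64
E[X²] = 0.0625 + 0.25² = 0.125
E[T²] = 0.64 + 0.8² = 1.28
Var(Z) = 0.125*1.28 - (0.25*0.8)²
= 0.16 - 0.04 = 0.12

0.12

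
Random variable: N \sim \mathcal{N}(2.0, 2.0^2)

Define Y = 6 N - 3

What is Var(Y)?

For Y = aN + b: Var(Y) = a² * Var(N)
Var(N) = 2.0^2 = 4
Var(Y) = 6² * 4 = 36 * 4 = 144

144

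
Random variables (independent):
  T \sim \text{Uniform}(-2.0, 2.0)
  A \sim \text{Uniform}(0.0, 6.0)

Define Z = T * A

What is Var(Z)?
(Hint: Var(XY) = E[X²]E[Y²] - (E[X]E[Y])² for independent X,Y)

Var(XY) = E[X²]E[Y²] - (E[X]E[Y])²
E[T] = 0, Var(T) = 1.3333333
E[A] = 3, Var(A) = 3
E[T²] = 1.3333333 + 0² = 1.3333333
E[A²] = 3 + 3² = 12
Var(Z) = 1.3333333*12 - (0*3)²
= 16 - 0 = 16

16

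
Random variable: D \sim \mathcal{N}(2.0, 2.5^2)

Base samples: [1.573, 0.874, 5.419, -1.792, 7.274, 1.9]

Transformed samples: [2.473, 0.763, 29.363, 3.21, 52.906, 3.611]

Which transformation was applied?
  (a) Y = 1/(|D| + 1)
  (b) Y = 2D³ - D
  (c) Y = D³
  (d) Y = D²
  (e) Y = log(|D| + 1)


Checking option (d) Y = D²:
  D = 1.573 -> Y = 2.473 ✓
  D = 0.874 -> Y = 0.763 ✓
  D = 5.419 -> Y = 29.363 ✓
All samples match this transformation.

(d) D²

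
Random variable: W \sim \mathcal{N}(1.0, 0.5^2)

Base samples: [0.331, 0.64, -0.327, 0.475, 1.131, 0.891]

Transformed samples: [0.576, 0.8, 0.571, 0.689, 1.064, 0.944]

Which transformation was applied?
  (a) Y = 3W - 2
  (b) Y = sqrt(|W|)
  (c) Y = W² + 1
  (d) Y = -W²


Checking option (b) Y = sqrt(|W|):
  W = 0.331 -> Y = 0.576 ✓
  W = 0.64 -> Y = 0.8 ✓
  W = -0.327 -> Y = 0.571 ✓
All samples match this transformation.

(b) sqrt(|W|)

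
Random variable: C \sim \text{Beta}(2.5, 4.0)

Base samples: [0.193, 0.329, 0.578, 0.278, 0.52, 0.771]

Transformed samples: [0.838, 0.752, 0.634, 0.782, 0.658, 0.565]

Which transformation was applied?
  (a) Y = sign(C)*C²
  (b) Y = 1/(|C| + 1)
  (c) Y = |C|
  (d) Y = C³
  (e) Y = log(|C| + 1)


Checking option (b) Y = 1/(|C| + 1):
  C = 0.193 -> Y = 0.838 ✓
  C = 0.329 -> Y = 0.752 ✓
  C = 0.578 -> Y = 0.634 ✓
All samples match this transformation.

(b) 1/(|C| + 1)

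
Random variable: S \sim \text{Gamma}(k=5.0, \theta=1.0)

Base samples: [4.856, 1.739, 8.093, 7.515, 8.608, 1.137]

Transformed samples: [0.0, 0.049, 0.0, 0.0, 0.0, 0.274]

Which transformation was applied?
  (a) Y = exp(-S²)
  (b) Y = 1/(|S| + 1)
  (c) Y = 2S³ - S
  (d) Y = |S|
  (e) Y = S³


Checking option (a) Y = exp(-S²):
  S = 4.856 -> Y = 0.0 ✓
  S = 1.739 -> Y = 0.049 ✓
  S = 8.093 -> Y = 0.0 ✓
All samples match this transformation.

(a) exp(-S²)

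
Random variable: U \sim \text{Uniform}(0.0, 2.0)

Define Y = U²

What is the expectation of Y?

E[U²] = Var(U) + (E[U])² = 0.33333333 + 1 = 1.3333333

1.3333333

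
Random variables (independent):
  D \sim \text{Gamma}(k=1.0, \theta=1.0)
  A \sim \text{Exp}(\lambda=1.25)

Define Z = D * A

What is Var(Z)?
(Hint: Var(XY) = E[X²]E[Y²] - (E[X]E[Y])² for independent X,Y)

Var(XY) = E[X²]E[Y²] - (E[X]E[Y])²
E[D] = 1, Var(D) = 1
E[A] = 0.8, Var(A) = 0.64
E[D²] = 1 + 1² = 2
E[A²] = 0.64 + 0.8² = 1.28
Var(Z) = 2*1.28 - (1*0.8)²
= 2.56 - 0.64 = 1.92

1.92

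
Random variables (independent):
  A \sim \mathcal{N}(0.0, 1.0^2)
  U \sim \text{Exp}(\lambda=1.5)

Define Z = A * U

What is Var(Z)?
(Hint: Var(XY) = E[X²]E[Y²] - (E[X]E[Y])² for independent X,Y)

Var(XY) = E[X²]E[Y²] - (E[X]E[Y])²
E[A] = 0, Var(A) = 1
E[U] = 0.66666667, Var(U) = 0.44444444
E[A²] = 1 + 0² = 1
E[U²] = 0.44444444 + 0.66666667² = 0.88888889
Var(Z) = 1*0.88888889 - (0*0.66666667)²
= 0.88888889 - 0 = 0.88888889

0.88888889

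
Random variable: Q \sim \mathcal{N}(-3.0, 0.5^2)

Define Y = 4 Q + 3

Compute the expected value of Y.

For Y = 4Q + 3:
E[Y] = 4 * E[Q] + 3
E[Q] = -3.0 = -3
E[Y] = 4 * (-3) + 3 = -9

-9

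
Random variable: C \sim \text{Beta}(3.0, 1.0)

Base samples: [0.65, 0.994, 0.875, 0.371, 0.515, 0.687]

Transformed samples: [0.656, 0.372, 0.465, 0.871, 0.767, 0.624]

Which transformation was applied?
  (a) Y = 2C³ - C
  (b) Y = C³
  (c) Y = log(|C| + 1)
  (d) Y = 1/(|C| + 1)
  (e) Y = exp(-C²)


Checking option (e) Y = exp(-C²):
  C = 0.65 -> Y = 0.656 ✓
  C = 0.994 -> Y = 0.372 ✓
  C = 0.875 -> Y = 0.465 ✓
All samples match this transformation.

(e) exp(-C²)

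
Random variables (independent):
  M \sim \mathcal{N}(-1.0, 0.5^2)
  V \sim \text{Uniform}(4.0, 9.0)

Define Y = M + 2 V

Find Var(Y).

For independent RVs: Var(aX + bY) = a²Var(X) + b²Var(Y)
Var(M) = 0.25
Var(V) = 2.0833333
Var(Y) = 1²*0.25 + 2²*2.0833333
= 1*0.25 + 4*2.0833333 = 8.5833333

8.5833333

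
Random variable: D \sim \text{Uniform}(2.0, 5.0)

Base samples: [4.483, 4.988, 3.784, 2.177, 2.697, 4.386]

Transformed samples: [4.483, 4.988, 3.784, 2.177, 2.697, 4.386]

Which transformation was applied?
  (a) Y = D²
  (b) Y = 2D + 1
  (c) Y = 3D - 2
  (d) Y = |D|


Checking option (d) Y = |D|:
  D = 4.483 -> Y = 4.483 ✓
  D = 4.988 -> Y = 4.988 ✓
  D = 3.784 -> Y = 3.784 ✓
All samples match this transformation.

(d) |D|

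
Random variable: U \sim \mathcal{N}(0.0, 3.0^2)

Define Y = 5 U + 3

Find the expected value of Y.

For Y = 5U + 3:
E[Y] = 5 * E[U] + 3
E[U] = 0.0 = 0
E[Y] = 5 * 0 + 3 = 3

3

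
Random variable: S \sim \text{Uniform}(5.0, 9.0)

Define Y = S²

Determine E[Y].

Using E[X²] = Var(X) + (E[X])²:
E[S] = 7
Var(S) = (9 - 5)^2/12 = 1.3333333
E[S²] = 1.3333333 + 7² = 1.3333333 + 49 = 50.333333

50.333333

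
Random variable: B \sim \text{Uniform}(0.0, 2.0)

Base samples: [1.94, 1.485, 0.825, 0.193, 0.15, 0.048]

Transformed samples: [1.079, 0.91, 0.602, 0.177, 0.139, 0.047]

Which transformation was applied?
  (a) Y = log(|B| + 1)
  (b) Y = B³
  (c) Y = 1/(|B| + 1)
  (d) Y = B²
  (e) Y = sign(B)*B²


Checking option (a) Y = log(|B| + 1):
  B = 1.94 -> Y = 1.079 ✓
  B = 1.485 -> Y = 0.91 ✓
  B = 0.825 -> Y = 0.602 ✓
All samples match this transformation.

(a) log(|B| + 1)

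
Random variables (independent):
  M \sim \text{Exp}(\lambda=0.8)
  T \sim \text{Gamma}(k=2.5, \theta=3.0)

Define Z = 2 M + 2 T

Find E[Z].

E[Z] = 2*E[M] + 2*E[T]
E[M] = 1.25
E[T] = 7.5
E[Z] = 2*1.25 + 2*7.5 = 17.5

17.5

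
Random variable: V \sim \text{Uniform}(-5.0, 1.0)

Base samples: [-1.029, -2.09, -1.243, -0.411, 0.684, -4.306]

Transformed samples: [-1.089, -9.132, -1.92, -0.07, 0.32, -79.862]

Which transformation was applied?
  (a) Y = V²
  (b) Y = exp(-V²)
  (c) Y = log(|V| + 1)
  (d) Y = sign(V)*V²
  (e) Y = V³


Checking option (e) Y = V³:
  V = -1.029 -> Y = -1.089 ✓
  V = -2.09 -> Y = -9.132 ✓
  V = -1.243 -> Y = -1.92 ✓
All samples match this transformation.

(e) V³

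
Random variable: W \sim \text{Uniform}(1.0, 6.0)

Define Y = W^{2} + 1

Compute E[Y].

E[Y] = 1*E[W²] + 1
E[W] = 3.5
E[W²] = Var(W) + (E[W])² = 2.0833333 + 12.25 = 14.333333
E[Y] = 1*14.333333 + 1 = 15.333333

15.333333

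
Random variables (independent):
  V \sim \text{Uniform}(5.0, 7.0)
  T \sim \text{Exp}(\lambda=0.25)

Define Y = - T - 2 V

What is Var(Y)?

For independent RVs: Var(aX + bY) = a²Var(X) + b²Var(Y)
Var(V) = 0.33333333
Var(T) = 16
Var(Y) = (-2)²*0.33333333 + (-1)²*16
= 4*0.33333333 + 1*16 = 17.333333

17.333333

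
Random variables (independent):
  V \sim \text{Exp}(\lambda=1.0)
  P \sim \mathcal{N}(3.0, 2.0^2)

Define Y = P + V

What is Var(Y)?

For independent RVs: Var(aX + bY) = a²Var(X) + b²Var(Y)
Var(V) = 1
Var(P) = 4
Var(Y) = 1²*1 + 1²*4
= 1*1 + 1*4 = 5

5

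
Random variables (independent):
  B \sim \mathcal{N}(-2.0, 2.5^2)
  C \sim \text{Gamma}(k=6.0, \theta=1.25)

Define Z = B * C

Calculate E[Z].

For independent RVs: E[XY] = E[X]*E[Y]
E[B] = -2
E[C] = 7.5
E[Z] = -2 * 7.5 = -15

-15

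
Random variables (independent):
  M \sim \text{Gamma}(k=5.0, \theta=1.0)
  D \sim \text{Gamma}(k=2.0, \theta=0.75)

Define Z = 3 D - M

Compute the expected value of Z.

E[Z] = -1*E[M] + 3*E[D]
E[M] = 5
E[D] = 1.5
E[Z] = -1*5 + 3*1.5 = -0.5

-0.5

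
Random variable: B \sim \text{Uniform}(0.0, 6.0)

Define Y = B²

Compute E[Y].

E[B²] = Var(B) + (E[B])² = 3 + 9 = 12

12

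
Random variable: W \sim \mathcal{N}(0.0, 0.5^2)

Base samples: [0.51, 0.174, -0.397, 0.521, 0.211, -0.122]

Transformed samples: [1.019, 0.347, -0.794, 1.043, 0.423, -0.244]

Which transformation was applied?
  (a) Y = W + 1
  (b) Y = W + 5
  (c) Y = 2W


Checking option (c) Y = 2W:
  W = 0.51 -> Y = 1.019 ✓
  W = 0.174 -> Y = 0.347 ✓
  W = -0.397 -> Y = -0.794 ✓
All samples match this transformation.

(c) 2W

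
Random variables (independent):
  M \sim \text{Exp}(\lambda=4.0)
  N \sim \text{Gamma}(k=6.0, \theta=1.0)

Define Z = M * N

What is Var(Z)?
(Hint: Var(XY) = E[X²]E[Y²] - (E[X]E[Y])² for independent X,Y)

Var(XY) = E[X²]E[Y²] - (E[X]E[Y])²
E[M] = 0.25, Var(M) = 0.0625
E[N] = 6, Var(N) = 6
E[M²] = 0.0625 + 0.25² = 0.125
E[N²] = 6 + 6² = 42
Var(Z) = 0.125*42 - (0.25*6)²
= 5.25 - 2.25 = 3

3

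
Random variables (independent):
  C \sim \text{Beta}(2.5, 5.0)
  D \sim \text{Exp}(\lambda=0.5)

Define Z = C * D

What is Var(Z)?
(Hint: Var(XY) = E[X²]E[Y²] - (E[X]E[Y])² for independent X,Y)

Var(XY) = E[X²]E[Y²] - (E[X]E[Y])²
E[C] = 0.33333333, Var(C) = 0.026143791
E[D] = 2, Var(D) = 4
E[C²] = 0.026143791 + 0.33333333² = 0.1372549
E[D²] = 4 + 2² = 8
Var(Z) = 0.1372549*8 - (0.33333333*2)²
= 1.0980392 - 0.44444444 = 0.65359477

0.65359477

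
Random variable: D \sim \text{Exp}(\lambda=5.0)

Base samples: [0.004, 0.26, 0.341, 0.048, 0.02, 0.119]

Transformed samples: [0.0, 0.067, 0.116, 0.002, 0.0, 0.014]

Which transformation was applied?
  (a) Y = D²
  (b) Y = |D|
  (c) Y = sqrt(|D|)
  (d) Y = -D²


Checking option (a) Y = D²:
  D = 0.004 -> Y = 0.0 ✓
  D = 0.26 -> Y = 0.067 ✓
  D = 0.341 -> Y = 0.116 ✓
All samples match this transformation.

(a) D²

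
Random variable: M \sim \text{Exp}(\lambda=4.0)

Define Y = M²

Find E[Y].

Using E[X²] = Var(X) + (E[X])²:
E[M] = 0.25
Var(M) = 1/4.0^2 = 0.0625
E[M²] = 0.0625 + 0.25² = 0.0625 + 0.0625 = 0.125

0.125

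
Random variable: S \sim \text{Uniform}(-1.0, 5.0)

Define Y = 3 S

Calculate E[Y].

For Y = 3S:
E[Y] = 3 * E[S]
E[S] = (-1 + 5)/2 = 2
E[Y] = 3 * 2 = 6

6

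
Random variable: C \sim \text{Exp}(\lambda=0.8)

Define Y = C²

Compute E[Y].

E[C²] = Var(C) + (E[C])² = 1.5625 + 1.5625 = 3.125

3.125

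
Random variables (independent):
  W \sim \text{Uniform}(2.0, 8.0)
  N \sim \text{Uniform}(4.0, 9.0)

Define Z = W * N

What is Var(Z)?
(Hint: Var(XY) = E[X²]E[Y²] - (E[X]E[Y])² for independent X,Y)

Var(XY) = E[X²]E[Y²] - (E[X]E[Y])²
E[W] = 5, Var(W) = 3
E[N] = 6.5, Var(N) = 2.0833333
E[W²] = 3 + 5² = 28
E[N²] = 2.0833333 + 6.5² = 44.333333
Var(Z) = 28*44.333333 - (5*6.5)²
= 1241.3333 - 1056.25 = 185.08333

185.08333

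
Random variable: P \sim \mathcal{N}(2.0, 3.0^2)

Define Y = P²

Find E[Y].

E[P²] = Var(P) + (E[P])² = 9 + 4 = 13

13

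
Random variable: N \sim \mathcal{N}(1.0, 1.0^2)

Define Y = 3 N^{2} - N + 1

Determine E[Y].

E[Y] = 3*E[N²] - 1*E[N] + 1
E[N] = 1
E[N²] = Var(N) + (E[N])² = 1 + 1 = 2
E[Y] = 3*2 - 1*1 + 1 = 6

6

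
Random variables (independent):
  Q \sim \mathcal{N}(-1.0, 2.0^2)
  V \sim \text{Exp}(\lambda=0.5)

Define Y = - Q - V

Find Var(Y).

For independent RVs: Var(aX + bY) = a²Var(X) + b²Var(Y)
Var(Q) = 4
Var(V) = 4
Var(Y) = (-1)²*4 + (-1)²*4
= 1*4 + 1*4 = 8

8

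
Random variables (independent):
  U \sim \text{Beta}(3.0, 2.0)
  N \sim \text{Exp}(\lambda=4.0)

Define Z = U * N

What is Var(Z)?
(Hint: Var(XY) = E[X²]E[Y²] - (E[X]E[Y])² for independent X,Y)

Var(XY) = E[X²]E[Y²] - (E[X]E[Y])²
E[U] = 0.6, Var(U) = 0.04
E[N] = 0.25, Var(N) = 0.0625
E[U²] = 0.04 + 0.6² = 0.4
E[N²] = 0.0625 + 0.25² = 0.125
Var(Z) = 0.4*0.125 - (0.6*0.25)²
= 0.05 - 0.0225 = 0.0275

0.0275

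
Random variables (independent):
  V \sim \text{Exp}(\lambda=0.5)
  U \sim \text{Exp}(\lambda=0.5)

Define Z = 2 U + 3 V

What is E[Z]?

E[Z] = 3*E[V] + 2*E[U]
E[V] = 2
E[U] = 2
E[Z] = 3*2 + 2*2 = 10

10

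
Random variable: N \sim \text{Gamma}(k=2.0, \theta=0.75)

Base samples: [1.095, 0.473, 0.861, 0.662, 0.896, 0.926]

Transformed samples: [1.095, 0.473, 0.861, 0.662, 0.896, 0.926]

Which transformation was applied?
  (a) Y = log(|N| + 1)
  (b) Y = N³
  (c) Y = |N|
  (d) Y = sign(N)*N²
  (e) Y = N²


Checking option (c) Y = |N|:
  N = 1.095 -> Y = 1.095 ✓
  N = 0.473 -> Y = 0.473 ✓
  N = 0.861 -> Y = 0.861 ✓
All samples match this transformation.

(c) |N|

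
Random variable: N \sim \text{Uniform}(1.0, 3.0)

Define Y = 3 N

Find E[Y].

For Y = 3N:
E[Y] = 3 * E[N]
E[N] = (1 + 3)/2 = 2
E[Y] = 3 * 2 = 6

6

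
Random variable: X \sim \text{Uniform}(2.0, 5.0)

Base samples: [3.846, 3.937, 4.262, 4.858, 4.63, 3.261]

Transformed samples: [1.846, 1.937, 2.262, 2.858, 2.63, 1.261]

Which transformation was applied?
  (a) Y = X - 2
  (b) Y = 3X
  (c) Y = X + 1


Checking option (a) Y = X - 2:
  X = 3.846 -> Y = 1.846 ✓
  X = 3.937 -> Y = 1.937 ✓
  X = 4.262 -> Y = 2.262 ✓
All samples match this transformation.

(a) X - 2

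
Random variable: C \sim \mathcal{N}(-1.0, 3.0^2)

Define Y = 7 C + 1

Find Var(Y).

For Y = aC + b: Var(Y) = a² * Var(C)
Var(C) = 3.0^2 = 9
Var(Y) = 7² * 9 = 49 * 9 = 441

441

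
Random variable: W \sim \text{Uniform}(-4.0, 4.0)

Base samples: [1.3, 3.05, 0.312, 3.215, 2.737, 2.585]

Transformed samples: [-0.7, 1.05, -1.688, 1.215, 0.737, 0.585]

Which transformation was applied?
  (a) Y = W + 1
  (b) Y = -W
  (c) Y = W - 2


Checking option (c) Y = W - 2:
  W = 1.3 -> Y = -0.7 ✓
  W = 3.05 -> Y = 1.05 ✓
  W = 0.312 -> Y = -1.688 ✓
All samples match this transformation.

(c) W - 2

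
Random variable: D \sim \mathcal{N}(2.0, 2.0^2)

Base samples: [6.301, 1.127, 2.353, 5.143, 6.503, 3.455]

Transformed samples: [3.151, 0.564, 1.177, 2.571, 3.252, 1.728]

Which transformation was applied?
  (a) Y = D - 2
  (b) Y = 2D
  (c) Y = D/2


Checking option (c) Y = D/2:
  D = 6.301 -> Y = 3.151 ✓
  D = 1.127 -> Y = 0.564 ✓
  D = 2.353 -> Y = 1.177 ✓
All samples match this transformation.

(c) D/2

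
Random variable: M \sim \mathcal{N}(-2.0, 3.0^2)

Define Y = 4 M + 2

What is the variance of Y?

For Y = aM + b: Var(Y) = a² * Var(M)
Var(M) = 3.0^2 = 9
Var(Y) = 4² * 9 = 16 * 9 = 144

144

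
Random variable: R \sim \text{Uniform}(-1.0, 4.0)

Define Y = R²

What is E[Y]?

Using E[X²] = Var(X) + (E[X])²:
E[R] = 1.5
Var(R) = (4 + 1)^2/12 = 2.0833333
E[R²] = 2.0833333 + 1.5² = 2.0833333 + 2.25 = 4.3333333

4.3333333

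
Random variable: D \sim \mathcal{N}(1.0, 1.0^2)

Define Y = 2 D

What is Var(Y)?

For Y = aD + b: Var(Y) = a² * Var(D)
Var(D) = 1.0^2 = 1
Var(Y) = 2² * 1 = 4 * 1 = 4

4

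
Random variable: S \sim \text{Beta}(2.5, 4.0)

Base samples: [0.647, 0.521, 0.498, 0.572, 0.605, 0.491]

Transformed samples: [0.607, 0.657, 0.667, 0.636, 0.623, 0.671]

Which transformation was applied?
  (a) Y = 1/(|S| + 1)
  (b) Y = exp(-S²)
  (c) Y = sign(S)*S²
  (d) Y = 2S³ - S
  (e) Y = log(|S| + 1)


Checking option (a) Y = 1/(|S| + 1):
  S = 0.647 -> Y = 0.607 ✓
  S = 0.521 -> Y = 0.657 ✓
  S = 0.498 -> Y = 0.667 ✓
All samples match this transformation.

(a) 1/(|S| + 1)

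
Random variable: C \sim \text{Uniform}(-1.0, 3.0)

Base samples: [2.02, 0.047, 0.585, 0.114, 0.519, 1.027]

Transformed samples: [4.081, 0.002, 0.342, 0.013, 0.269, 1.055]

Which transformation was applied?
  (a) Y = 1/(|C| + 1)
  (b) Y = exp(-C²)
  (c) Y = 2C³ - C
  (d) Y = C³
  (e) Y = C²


Checking option (e) Y = C²:
  C = 2.02 -> Y = 4.081 ✓
  C = 0.047 -> Y = 0.002 ✓
  C = 0.585 -> Y = 0.342 ✓
All samples match this transformation.

(e) C²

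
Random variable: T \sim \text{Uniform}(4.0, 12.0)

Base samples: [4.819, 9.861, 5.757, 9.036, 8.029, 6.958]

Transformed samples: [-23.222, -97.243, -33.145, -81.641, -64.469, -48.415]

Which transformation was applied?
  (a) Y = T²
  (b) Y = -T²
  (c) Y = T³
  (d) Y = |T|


Checking option (b) Y = -T²:
  T = 4.819 -> Y = -23.222 ✓
  T = 9.861 -> Y = -97.243 ✓
  T = 5.757 -> Y = -33.145 ✓
All samples match this transformation.

(b) -T²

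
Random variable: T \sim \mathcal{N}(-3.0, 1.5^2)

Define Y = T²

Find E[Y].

Using E[X²] = Var(X) + (E[X])²:
E[T] = -3
Var(T) = 1.5^2 = 2.25
E[T²] = 2.25 + (-3)² = 2.25 + 9 = 11.25

11.25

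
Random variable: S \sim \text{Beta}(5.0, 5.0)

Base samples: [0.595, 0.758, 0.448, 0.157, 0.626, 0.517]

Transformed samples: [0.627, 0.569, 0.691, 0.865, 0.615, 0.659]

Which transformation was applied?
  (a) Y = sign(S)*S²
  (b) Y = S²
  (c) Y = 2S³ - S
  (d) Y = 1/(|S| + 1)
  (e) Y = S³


Checking option (d) Y = 1/(|S| + 1):
  S = 0.595 -> Y = 0.627 ✓
  S = 0.758 -> Y = 0.569 ✓
  S = 0.448 -> Y = 0.691 ✓
All samples match this transformation.

(d) 1/(|S| + 1)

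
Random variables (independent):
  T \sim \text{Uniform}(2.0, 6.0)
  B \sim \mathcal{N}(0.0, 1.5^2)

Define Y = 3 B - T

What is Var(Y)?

For independent RVs: Var(aX + bY) = a²Var(X) + b²Var(Y)
Var(T) = 1.3333333
Var(B) = 2.25
Var(Y) = (-1)²*1.3333333 + 3²*2.25
= 1*1.3333333 + 9*2.25 = 21.583333

21.583333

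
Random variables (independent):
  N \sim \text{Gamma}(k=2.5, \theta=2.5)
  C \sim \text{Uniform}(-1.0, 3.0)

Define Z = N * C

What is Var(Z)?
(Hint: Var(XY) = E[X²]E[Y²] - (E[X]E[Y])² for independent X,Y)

Var(XY) = E[X²]E[Y²] - (E[X]E[Y])²
E[N] = 6.25, Var(N) = 15.625
E[C] = 1, Var(C) = 1.3333333
E[N²] = 15.625 + 6.25² = 54.6875
E[C²] = 1.3333333 + 1² = 2.3333333
Var(Z) = 54.6875*2.3333333 - (6.25*1)²
= 127.60417 - 39.0625 = 88.541667

88.541667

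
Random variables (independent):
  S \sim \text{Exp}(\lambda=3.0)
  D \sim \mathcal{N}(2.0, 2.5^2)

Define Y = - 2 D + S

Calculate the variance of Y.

For independent RVs: Var(aX + bY) = a²Var(X) + b²Var(Y)
Var(S) = 0.11111111
Var(D) = 6.25
Var(Y) = 1²*0.11111111 + (-2)²*6.25
= 1*0.11111111 + 4*6.25 = 25.111111

25.111111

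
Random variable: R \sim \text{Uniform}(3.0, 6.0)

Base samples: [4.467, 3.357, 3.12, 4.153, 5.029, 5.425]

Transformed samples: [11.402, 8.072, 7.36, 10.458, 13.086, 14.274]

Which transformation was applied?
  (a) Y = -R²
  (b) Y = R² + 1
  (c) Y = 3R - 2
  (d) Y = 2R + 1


Checking option (c) Y = 3R - 2:
  R = 4.467 -> Y = 11.402 ✓
  R = 3.357 -> Y = 8.072 ✓
  R = 3.12 -> Y = 7.36 ✓
All samples match this transformation.

(c) 3R - 2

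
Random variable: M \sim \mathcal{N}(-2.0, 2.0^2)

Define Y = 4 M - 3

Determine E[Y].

For Y = 4M - 3:
E[Y] = 4 * E[M] - 3
E[M] = -2.0 = -2
E[Y] = 4 * (-2) - 3 = -11

-11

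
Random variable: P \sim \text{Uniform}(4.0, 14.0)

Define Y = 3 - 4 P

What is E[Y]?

For Y = -4P + 3:
E[Y] = -4 * E[P] + 3
E[P] = (4 + 14)/2 = 9
E[Y] = -4 * 9 + 3 = -33

-33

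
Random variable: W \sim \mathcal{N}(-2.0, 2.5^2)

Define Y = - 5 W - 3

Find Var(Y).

For Y = aW + b: Var(Y) = a² * Var(W)
Var(W) = 2.5^2 = 6.25
Var(Y) = (-5)² * 6.25 = 25 * 6.25 = 156.25

156.25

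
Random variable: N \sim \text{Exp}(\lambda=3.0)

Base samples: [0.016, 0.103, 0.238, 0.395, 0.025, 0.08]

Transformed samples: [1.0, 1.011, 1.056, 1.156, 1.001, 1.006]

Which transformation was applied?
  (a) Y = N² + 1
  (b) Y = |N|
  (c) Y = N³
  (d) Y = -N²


Checking option (a) Y = N² + 1:
  N = 0.016 -> Y = 1.0 ✓
  N = 0.103 -> Y = 1.011 ✓
  N = 0.238 -> Y = 1.056 ✓
All samples match this transformation.

(a) N² + 1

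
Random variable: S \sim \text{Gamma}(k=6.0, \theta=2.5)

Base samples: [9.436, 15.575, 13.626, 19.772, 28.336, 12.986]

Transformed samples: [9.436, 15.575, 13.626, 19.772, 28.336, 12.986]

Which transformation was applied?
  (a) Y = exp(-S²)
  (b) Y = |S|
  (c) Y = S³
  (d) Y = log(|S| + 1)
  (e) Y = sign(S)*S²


Checking option (b) Y = |S|:
  S = 9.436 -> Y = 9.436 ✓
  S = 15.575 -> Y = 15.575 ✓
  S = 13.626 -> Y = 13.626 ✓
All samples match this transformation.

(b) |S|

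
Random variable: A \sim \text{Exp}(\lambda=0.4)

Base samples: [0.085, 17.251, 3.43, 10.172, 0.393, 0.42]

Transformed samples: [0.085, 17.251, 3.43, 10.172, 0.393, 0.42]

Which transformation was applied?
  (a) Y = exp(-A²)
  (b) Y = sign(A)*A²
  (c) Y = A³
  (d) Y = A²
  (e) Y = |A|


Checking option (e) Y = |A|:
  A = 0.085 -> Y = 0.085 ✓
  A = 17.251 -> Y = 17.251 ✓
  A = 3.43 -> Y = 3.43 ✓
All samples match this transformation.

(e) |A|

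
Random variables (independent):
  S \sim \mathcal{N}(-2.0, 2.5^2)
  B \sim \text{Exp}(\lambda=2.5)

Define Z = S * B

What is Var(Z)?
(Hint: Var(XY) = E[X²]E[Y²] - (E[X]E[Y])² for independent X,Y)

Var(XY) = E[X²]E[Y²] - (E[X]E[Y])²
E[S] = -2, Var(S) = 6.25
E[B] = 0.4, Var(B) = 0.16
E[S²] = 6.25 + (-2)² = 10.25
E[B²] = 0.16 + 0.4² = 0.32
Var(Z) = 10.25*0.32 - (-2*0.4)²
= 3.28 - 0.64 = 2.64

2.64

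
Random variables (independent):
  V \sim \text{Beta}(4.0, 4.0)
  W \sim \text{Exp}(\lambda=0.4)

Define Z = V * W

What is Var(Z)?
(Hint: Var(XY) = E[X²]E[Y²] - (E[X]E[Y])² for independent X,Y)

Var(XY) = E[X²]E[Y²] - (E[X]E[Y])²
E[V] = 0.5, Var(V) = 0.027777778
E[W] = 2.5, Var(W) = 6.25
E[V²] = 0.027777778 + 0.5² = 0.27777778
E[W²] = 6.25 + 2.5² = 12.5
Var(Z) = 0.27777778*12.5 - (0.5*2.5)²
= 3.4722222 - 1.5625 = 1.9097222

1.9097222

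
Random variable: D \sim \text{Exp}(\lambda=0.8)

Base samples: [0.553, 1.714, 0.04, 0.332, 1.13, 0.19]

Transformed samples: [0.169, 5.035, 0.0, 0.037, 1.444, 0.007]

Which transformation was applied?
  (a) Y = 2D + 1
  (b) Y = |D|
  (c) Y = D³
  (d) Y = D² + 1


Checking option (c) Y = D³:
  D = 0.553 -> Y = 0.169 ✓
  D = 1.714 -> Y = 5.035 ✓
  D = 0.04 -> Y = 0.0 ✓
All samples match this transformation.

(c) D³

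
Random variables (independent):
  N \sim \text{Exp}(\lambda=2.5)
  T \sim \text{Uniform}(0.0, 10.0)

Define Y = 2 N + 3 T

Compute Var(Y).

For independent RVs: Var(aX + bY) = a²Var(X) + b²Var(Y)
Var(N) = 0.16
Var(T) = 8.3333333
Var(Y) = 2²*0.16 + 3²*8.3333333
= 4*0.16 + 9*8.3333333 = 75.64

75.64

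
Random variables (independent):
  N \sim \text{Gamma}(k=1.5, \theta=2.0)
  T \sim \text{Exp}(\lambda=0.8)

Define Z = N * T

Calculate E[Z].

For independent RVs: E[XY] = E[X]*E[Y]
E[N] = 3
E[T] = 1.25
E[Z] = 3 * 1.25 = 3.75

3.75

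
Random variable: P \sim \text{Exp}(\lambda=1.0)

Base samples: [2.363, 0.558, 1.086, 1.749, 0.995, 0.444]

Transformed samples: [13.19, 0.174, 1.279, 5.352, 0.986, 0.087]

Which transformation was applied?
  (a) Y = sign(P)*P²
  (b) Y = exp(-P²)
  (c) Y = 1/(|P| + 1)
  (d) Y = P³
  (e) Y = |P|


Checking option (d) Y = P³:
  P = 2.363 -> Y = 13.19 ✓
  P = 0.558 -> Y = 0.174 ✓
  P = 1.086 -> Y = 1.279 ✓
All samples match this transformation.

(d) P³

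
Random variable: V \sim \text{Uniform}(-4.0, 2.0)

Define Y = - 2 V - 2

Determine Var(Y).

For Y = aV + b: Var(Y) = a² * Var(V)
Var(V) = (2 + 4)^2/12 = 3
Var(Y) = (-2)² * 3 = 4 * 3 = 12

12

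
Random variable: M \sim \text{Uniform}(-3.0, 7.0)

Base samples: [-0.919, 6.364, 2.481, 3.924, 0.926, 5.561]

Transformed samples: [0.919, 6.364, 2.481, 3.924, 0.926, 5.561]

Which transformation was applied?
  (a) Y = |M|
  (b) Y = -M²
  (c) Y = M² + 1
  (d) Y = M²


Checking option (a) Y = |M|:
  M = -0.919 -> Y = 0.919 ✓
  M = 6.364 -> Y = 6.364 ✓
  M = 2.481 -> Y = 2.481 ✓
All samples match this transformation.

(a) |M|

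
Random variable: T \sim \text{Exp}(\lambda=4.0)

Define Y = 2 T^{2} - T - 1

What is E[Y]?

E[Y] = 2*E[T²] - 1*E[T] - 1
E[T] = 0.25
E[T²] = Var(T) + (E[T])² = 0.0625 + 0.0625 = 0.125
E[Y] = 2*0.125 - 1*0.25 - 1 = -1

-1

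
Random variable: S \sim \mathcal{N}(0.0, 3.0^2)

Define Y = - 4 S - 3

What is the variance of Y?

For Y = aS + b: Var(Y) = a² * Var(S)
Var(S) = 3.0^2 = 9
Var(Y) = (-4)² * 9 = 16 * 9 = 144

144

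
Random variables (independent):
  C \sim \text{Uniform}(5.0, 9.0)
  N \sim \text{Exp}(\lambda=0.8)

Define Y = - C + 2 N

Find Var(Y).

For independent RVs: Var(aX + bY) = a²Var(X) + b²Var(Y)
Var(C) = 1.3333333
Var(N) = 1.5625
Var(Y) = (-1)²*1.3333333 + 2²*1.5625
= 1*1.3333333 + 4*1.5625 = 7.5833333

7.5833333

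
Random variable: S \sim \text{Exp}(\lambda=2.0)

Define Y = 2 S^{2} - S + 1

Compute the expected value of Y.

E[Y] = 2*E[S²] - 1*E[S] + 1
E[S] = 0.5
E[S²] = Var(S) + (E[S])² = 0.25 + 0.25 = 0.5
E[Y] = 2*0.5 - 1*0.5 + 1 = 1.5

1.5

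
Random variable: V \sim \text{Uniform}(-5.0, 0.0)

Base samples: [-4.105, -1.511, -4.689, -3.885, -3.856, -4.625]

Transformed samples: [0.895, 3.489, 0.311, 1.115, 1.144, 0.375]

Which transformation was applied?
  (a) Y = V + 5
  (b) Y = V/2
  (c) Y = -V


Checking option (a) Y = V + 5:
  V = -4.105 -> Y = 0.895 ✓
  V = -1.511 -> Y = 3.489 ✓
  V = -4.689 -> Y = 0.311 ✓
All samples match this transformation.

(a) V + 5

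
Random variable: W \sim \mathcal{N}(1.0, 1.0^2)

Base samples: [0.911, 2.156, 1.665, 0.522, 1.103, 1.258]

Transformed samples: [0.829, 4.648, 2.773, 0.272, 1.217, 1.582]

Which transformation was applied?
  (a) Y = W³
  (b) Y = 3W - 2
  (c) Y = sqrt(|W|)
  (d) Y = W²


Checking option (d) Y = W²:
  W = 0.911 -> Y = 0.829 ✓
  W = 2.156 -> Y = 4.648 ✓
  W = 1.665 -> Y = 2.773 ✓
All samples match this transformation.

(d) W²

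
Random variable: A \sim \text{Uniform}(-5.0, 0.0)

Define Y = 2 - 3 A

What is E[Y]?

For Y = -3A + 2:
E[Y] = -3 * E[A] + 2
E[A] = (-5 + 0)/2 = -2.5
E[Y] = -3 * (-2.5) + 2 = 9.5

9.5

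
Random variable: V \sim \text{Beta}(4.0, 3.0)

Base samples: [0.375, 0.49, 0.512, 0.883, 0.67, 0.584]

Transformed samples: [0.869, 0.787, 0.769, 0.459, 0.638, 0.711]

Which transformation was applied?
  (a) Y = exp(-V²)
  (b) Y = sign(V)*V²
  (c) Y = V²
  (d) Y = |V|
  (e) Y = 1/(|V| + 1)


Checking option (a) Y = exp(-V²):
  V = 0.375 -> Y = 0.869 ✓
  V = 0.49 -> Y = 0.787 ✓
  V = 0.512 -> Y = 0.769 ✓
All samples match this transformation.

(a) exp(-V²)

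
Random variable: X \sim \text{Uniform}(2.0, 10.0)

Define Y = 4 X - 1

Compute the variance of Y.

For Y = aX + b: Var(Y) = a² * Var(X)
Var(X) = (10 - 2)^2/12 = 5.3333333
Var(Y) = 4² * 5.3333333 = 16 * 5.3333333 = 85.333333

85.333333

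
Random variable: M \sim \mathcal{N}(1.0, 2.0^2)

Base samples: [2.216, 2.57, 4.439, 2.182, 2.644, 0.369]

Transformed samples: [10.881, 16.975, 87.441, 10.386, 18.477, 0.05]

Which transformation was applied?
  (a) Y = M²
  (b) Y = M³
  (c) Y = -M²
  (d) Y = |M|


Checking option (b) Y = M³:
  M = 2.216 -> Y = 10.881 ✓
  M = 2.57 -> Y = 16.975 ✓
  M = 4.439 -> Y = 87.441 ✓
All samples match this transformation.

(b) M³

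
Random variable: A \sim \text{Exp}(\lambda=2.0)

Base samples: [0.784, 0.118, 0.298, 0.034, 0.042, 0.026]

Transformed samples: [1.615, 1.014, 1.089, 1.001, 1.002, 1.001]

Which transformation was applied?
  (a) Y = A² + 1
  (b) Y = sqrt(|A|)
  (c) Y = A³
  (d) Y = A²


Checking option (a) Y = A² + 1:
  A = 0.784 -> Y = 1.615 ✓
  A = 0.118 -> Y = 1.014 ✓
  A = 0.298 -> Y = 1.089 ✓
All samples match this transformation.

(a) A² + 1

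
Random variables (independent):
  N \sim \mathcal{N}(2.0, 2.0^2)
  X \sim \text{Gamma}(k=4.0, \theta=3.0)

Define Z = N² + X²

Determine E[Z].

E[Z] = E[N²] + E[X²]
E[N²] = Var(N) + E[N]² = 4 + 4 = 8
E[X²] = Var(X) + E[X]² = 36 + 144 = 180
E[Z] = 8 + 180 = 188

188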